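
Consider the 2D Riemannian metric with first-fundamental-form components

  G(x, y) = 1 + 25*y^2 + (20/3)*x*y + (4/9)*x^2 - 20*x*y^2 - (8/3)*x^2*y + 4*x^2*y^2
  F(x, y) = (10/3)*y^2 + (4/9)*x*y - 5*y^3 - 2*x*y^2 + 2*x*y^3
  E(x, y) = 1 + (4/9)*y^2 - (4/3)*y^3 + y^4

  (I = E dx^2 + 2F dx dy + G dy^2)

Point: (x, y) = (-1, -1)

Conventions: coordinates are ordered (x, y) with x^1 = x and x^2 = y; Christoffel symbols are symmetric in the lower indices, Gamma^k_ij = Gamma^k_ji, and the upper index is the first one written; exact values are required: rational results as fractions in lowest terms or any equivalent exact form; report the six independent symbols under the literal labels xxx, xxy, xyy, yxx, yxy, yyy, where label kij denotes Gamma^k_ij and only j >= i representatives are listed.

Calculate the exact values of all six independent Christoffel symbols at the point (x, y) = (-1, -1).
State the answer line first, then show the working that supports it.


Answer: Gamma_xxx = 0, Gamma_xxy = -40/563, Gamma_xyy = -105/563, Gamma_yxx = 0, Gamma_yxy = -184/563, Gamma_yyy = -483/563

E = 34/9, F = 115/9, G = 538/9 at the point
E_x = 0, E_y = -80/9, F_x = -40/9, F_y = -289/9, G_x = -368/9, G_y = -322/3
EG - F^2 = 563/9;  g^inv = (9/563) * [[538/9, -115/9], [-115/9, 34/9]]
first-kind symbols [ij,l] = (1/2)(d_i g_jl + d_j g_il - d_l g_ij): [xx,x] = E_x/2 = 0, [xx,y] = F_x - E_y/2 = 0, [xy,x] = E_y/2 = -40/9, [xy,y] = G_x/2 = -184/9, [yy,x] = F_y - G_x/2 = -35/3, [yy,y] = G_y/2 = -161/3
Gamma^x_ij = (G*[ij,x] - F*[ij,y])/(EG - F^2), Gamma^y_ij = (E*[ij,y] - F*[ij,x])/(EG - F^2)


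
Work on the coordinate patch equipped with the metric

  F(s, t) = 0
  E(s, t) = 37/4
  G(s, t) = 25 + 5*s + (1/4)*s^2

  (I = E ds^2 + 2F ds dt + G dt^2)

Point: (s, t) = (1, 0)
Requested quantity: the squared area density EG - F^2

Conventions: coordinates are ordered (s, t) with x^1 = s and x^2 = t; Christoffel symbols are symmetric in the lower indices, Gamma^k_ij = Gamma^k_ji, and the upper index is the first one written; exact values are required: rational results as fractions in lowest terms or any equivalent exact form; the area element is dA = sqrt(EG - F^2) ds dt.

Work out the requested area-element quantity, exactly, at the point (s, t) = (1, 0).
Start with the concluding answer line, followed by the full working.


Answer: EG - F^2 = 4477/16

E = 37/4, F = 0, G = 121/4; EG - F^2 = 4477/16


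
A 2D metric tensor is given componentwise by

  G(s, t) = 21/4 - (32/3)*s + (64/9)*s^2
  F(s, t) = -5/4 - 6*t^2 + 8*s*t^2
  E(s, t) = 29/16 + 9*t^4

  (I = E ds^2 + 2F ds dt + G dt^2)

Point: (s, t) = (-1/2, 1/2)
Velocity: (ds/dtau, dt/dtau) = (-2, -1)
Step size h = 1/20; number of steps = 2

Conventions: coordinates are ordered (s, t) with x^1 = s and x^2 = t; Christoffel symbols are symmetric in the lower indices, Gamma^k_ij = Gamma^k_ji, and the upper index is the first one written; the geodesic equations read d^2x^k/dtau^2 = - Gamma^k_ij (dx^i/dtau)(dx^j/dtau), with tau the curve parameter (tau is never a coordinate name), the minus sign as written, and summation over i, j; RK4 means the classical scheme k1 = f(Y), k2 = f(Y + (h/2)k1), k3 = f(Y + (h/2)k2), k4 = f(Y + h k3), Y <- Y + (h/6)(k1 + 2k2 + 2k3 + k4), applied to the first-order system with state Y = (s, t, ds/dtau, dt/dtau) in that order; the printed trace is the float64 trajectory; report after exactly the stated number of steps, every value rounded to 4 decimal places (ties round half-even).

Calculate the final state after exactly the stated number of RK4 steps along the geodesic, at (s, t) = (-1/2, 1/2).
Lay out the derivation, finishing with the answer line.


f(Y) = (ds/dtau, dt/dtau, -Gamma^s_ij Y'^i Y'^j, -Gamma^t_ij Y'^i Y'^j) with the Gammas evaluated at the stage position; h = 0.050000; intermediate values shown to 6 dp
step 0: s = -0.5000, t = 0.5000, ds/dtau = -2.0000, dt/dtau = -1.0000
step 1:
  k1: at (s, t) = (-0.500000, 0.500000), (ds/dtau, dt/dtau) = (-2.000000, -1.000000); Gamma_sss = -0.061294, Gamma_sst = -0.360953, Gamma_stt = -0.897969, Gamma_tss = -0.038820, Gamma_tst = -0.828604, Gamma_ttt = -0.272418; k1 = (-2.000000, -1.000000, 2.586959, 3.742111)
  k2: at (s, t) = (-0.550000, 0.475000), (ds/dtau, dt/dtau) = (-1.935326, -0.906447); Gamma_sss = -0.025960, Gamma_sst = -0.445146, Gamma_stt = -0.490490, Gamma_tss = -0.016390, Gamma_tst = -0.817425, Gamma_ttt = -0.132957; k2 = (-1.935326, -0.906447, 2.062056, 3.038602)
  k3: at (s, t) = (-0.548383, 0.477339), (ds/dtau, dt/dtau) = (-1.948449, -0.924035); Gamma_sss = -0.028537, Gamma_sst = -0.437274, Gamma_stt = -0.529062, Gamma_tss = -0.017988, Gamma_tst = -0.816930, Gamma_ttt = -0.144545; k3 = (-1.948449, -0.924035, 2.134640, 3.133367)
  k4: at (s, t) = (-0.597422, 0.453798), (ds/dtau, dt/dtau) = (-1.893268, -0.843332); Gamma_sss = -0.006322, Gamma_sst = -0.495337, Gamma_stt = -0.150048, Gamma_tss = -0.003998, Gamma_tst = -0.798020, Gamma_ttt = -0.036767; k4 = (-1.893268, -0.843332, 1.711138, 2.588799)
  Y <- Y + (h/6)(k1 + 2k2 + 2k3 + k4): s = -0.5972, t = 0.4541, ds/dtau = -1.8942, dt/dtau = -0.8444
step 2:
  k1: at (s, t) = (-0.597173, 0.454131), (ds/dtau, dt/dtau) = (-1.894238, -0.844376); Gamma_sss = -0.006566, Gamma_sst = -0.494488, Gamma_stt = -0.155420, Gamma_tss = -0.004151, Gamma_tst = -0.798055, Gamma_ttt = -0.038127; k1 = (-1.894238, -0.844376, 1.716187, 2.594974)
  k2: at (s, t) = (-0.644529, 0.433021), (ds/dtau, dt/dtau) = (-1.851333, -0.779502); Gamma_sss = 0.006155, Gamma_sst = -0.530335, Gamma_stt = 0.183589, Gamma_tss = 0.003921, Gamma_tst = -0.775179, Gamma_ttt = 0.040688; k2 = (-1.851333, -0.779502, 1.398022, 2.199186)
  k3: at (s, t) = (-0.643457, 0.434643), (ds/dtau, dt/dtau) = (-1.859287, -0.789397); Gamma_sss = 0.005360, Gamma_sst = -0.527116, Gamma_stt = 0.157690, Gamma_tss = 0.003408, Gamma_tst = -0.775545, Gamma_ttt = 0.035145; k3 = (-1.859287, -0.789397, 1.430516, 2.242877)
  k4: at (s, t) = (-0.690138, 0.414661), (ds/dtau, dt/dtau) = (-1.822712, -0.732232); Gamma_sss = 0.013054, Gamma_sst = -0.550367, Gamma_stt = 0.481237, Gamma_tss = 0.008398, Gamma_tst = -0.751274, Gamma_ttt = 0.097189; k4 = (-1.822712, -0.732232, 1.167702, 1.925365)
  Y <- Y + (h/6)(k1 + 2k2 + 2k3 + k4): s = -0.6900, t = 0.4148, ds/dtau = -1.8231, dt/dtau = -0.7327

Answer: s = -0.6900, t = 0.4148, ds/dtau = -1.8231, dt/dtau = -0.7327


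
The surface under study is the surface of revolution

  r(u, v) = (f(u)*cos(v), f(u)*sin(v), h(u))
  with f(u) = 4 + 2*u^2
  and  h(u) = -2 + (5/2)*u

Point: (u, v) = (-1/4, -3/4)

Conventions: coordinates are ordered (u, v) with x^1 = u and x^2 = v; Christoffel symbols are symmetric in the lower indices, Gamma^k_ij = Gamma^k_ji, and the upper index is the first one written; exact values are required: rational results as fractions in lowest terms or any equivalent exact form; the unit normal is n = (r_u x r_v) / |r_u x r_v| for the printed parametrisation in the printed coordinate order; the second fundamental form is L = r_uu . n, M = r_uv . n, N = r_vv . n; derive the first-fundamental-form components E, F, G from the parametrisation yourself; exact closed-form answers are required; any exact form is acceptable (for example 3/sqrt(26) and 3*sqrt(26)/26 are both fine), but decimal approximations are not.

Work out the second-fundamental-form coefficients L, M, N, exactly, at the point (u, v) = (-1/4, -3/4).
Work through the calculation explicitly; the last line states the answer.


f = 33/8, f' = -1, f'' = 4, h' = 5/2, h'' = 0
E = 29/4, F = 0, G = 1089/64; answer radicand W^2 = 29/4
unnormalised second-form numerators: l = -10, m = 0, n = 165/16; L = l/sqrt(29/4), and similarly M = m/sqrt(W^2), N = n/sqrt(W^2)

Answer: L = -20*sqrt(29)/29, M = 0, N = 165*sqrt(29)/232


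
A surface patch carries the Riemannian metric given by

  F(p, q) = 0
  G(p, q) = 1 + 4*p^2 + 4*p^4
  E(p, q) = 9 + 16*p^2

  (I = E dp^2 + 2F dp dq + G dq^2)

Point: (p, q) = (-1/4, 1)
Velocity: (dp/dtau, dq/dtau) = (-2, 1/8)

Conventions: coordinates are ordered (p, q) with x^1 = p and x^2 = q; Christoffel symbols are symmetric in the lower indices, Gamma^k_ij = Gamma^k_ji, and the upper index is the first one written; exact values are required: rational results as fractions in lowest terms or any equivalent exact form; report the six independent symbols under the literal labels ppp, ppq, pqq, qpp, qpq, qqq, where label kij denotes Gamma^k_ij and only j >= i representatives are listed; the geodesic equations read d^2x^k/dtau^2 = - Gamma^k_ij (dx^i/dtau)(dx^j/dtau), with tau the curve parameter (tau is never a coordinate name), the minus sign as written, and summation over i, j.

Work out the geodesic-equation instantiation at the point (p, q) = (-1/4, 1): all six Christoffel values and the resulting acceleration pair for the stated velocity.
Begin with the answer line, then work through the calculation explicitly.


Answer: Gamma_ppp = -2/5, Gamma_ppq = 0, Gamma_pqq = 9/80, Gamma_qpp = 0, Gamma_qpq = -8/9, Gamma_qqq = 0; accelerations (d^2p/dtau^2, d^2q/dtau^2) = (8183/5120, -4/9)

E = 10, F = 0, G = 81/64 at the point
E_p = -8, E_q = 0, F_p = 0, F_q = 0, G_p = -9/4, G_q = 0
EG - F^2 = 405/32;  g^inv = (32/405) * [[81/64, 0], [0, 10]]
first-kind symbols [ij,l] = (1/2)(d_i g_jl + d_j g_il - d_l g_ij): [pp,p] = E_p/2 = -4, [pp,q] = F_p - E_q/2 = 0, [pq,p] = E_q/2 = 0, [pq,q] = G_p/2 = -9/8, [qq,p] = F_q - G_p/2 = 9/8, [qq,q] = G_q/2 = 0
Gamma^p_ij = (G*[ij,p] - F*[ij,q])/(EG - F^2), Gamma^q_ij = (E*[ij,q] - F*[ij,p])/(EG - F^2)
Gamma_ppp = -2/5, Gamma_ppq = 0, Gamma_pqq = 9/80, Gamma_qpp = 0, Gamma_qpq = -8/9, Gamma_qqq = 0
d^2p/dtau^2 = -(Gamma_ppp*(-2)^2 + 2*Gamma_ppq*(-2)*(1/8) + Gamma_pqq*(1/8)^2) = 8183/5120
d^2q/dtau^2 = -(Gamma_qpp*(-2)^2 + 2*Gamma_qpq*(-2)*(1/8) + Gamma_qqq*(1/8)^2) = -4/9


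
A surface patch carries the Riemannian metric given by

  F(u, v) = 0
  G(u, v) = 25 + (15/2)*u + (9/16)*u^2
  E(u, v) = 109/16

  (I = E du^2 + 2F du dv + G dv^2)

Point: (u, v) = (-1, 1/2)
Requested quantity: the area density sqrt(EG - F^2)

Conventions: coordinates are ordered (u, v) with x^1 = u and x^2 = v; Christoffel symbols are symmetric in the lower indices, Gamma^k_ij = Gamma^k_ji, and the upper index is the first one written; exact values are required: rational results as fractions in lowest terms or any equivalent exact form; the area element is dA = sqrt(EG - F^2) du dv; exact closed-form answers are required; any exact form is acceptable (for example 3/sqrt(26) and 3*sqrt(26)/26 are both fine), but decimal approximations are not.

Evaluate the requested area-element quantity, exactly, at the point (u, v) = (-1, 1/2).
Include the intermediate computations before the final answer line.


E = 109/16, F = 0, G = 289/16; EG - F^2 = 31501/256

Answer: sqrt(EG - F^2) = 17*sqrt(109)/16


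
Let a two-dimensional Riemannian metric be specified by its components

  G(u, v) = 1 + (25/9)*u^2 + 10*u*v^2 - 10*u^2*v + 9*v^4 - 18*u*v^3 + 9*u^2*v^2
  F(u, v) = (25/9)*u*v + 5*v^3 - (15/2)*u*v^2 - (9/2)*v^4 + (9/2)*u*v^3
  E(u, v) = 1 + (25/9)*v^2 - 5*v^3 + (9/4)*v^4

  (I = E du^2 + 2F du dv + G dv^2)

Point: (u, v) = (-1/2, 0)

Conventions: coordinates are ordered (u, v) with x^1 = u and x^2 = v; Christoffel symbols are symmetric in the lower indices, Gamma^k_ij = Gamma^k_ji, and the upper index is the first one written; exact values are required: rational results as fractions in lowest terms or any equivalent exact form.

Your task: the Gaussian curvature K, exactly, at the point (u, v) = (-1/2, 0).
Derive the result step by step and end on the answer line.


E = 1, F = 0, G = 61/36, EG - F^2 = 61/36 at the point
E_u = 0, E_v = 0, F_u = 0, F_v = -25/18, G_u = -25/9, G_v = -5/2
E_vv = 50/9, F_uv = 25/9, G_uu = 50/9
Brioschi: K = (det M1 - det M2) / (EG - F^2)^2 with the standard first/second-derivative matrices M1, M2.
M1 = [[-E_vv/2 + F_uv - G_uu/2, E_u/2, F_u - E_v/2], [F_v - G_u/2, E, F], [G_v/2, F, G]] = [[-25/9, 0, 0], [0, 1, 0], [-5/4, 0, 61/36]]; det M1 = -1525/324
M2 = [[0, E_v/2, G_u/2], [E_v/2, E, F], [G_u/2, F, G]] = [[0, 0, -25/18], [0, 1, 0], [-25/18, 0, 61/36]]; det M2 = -625/324
det M1 - det M2 = -25/9; K = -25/9 / (61/36)^2 = -3600/3721

Answer: K = -3600/3721


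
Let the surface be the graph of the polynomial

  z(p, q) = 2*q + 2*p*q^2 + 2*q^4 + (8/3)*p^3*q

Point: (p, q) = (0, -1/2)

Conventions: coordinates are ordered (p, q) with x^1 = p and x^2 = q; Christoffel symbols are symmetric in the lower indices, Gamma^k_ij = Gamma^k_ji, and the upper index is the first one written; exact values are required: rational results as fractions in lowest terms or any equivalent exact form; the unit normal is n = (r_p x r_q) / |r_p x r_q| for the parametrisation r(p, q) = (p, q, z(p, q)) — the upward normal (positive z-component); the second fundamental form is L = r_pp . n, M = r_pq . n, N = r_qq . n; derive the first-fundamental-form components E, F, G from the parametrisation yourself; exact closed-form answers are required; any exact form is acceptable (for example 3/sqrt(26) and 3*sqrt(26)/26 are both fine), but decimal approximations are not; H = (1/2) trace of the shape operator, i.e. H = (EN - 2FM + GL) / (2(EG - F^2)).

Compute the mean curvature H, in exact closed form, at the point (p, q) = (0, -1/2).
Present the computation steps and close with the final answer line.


z_p = 1/2, z_q = 1, z_pp = 0, z_pq = -2, z_qq = 6
E = 5/4, F = 1/2, G = 2; answer radicand W^2 = 9/4
unnormalised second-form numerators: l = 0, m = -2, n = 6; L = l/sqrt(9/4), and similarly M = m/sqrt(W^2), N = n/sqrt(W^2)
H = (E*n - 2*F*m + G*l) / (2*(EG - F^2)*sqrt(W^2)); E*n - 2*F*m + G*l = 19/2, EG - F^2 = 9/4, so H = (19/9)/sqrt(9/4)

Answer: H = 38/27


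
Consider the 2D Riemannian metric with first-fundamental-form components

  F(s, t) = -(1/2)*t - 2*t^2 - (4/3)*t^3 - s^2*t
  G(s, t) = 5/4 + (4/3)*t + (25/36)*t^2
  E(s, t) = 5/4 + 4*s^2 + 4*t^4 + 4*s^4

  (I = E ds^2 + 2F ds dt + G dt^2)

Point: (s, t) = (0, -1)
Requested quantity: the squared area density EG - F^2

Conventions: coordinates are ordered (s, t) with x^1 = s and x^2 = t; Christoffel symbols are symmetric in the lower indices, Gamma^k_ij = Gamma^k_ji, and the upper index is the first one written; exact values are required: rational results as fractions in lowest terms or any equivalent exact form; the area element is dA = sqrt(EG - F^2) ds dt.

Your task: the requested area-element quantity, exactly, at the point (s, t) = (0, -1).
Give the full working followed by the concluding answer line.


E = 21/4, F = -1/6, G = 11/18; EG - F^2 = 229/72

Answer: EG - F^2 = 229/72


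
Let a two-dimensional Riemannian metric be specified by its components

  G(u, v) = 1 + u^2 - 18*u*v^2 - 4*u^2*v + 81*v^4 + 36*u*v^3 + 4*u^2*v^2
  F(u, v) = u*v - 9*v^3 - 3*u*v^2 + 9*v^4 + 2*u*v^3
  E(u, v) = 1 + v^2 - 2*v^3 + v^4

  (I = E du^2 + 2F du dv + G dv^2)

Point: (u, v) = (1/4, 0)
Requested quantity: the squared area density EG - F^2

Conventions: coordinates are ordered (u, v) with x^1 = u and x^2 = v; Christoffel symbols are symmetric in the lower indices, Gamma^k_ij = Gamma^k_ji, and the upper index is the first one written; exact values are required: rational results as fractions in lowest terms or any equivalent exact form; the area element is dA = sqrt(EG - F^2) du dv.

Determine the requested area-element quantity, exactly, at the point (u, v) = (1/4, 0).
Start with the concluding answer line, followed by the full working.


Answer: EG - F^2 = 17/16

E = 1, F = 0, G = 17/16; EG - F^2 = 17/16


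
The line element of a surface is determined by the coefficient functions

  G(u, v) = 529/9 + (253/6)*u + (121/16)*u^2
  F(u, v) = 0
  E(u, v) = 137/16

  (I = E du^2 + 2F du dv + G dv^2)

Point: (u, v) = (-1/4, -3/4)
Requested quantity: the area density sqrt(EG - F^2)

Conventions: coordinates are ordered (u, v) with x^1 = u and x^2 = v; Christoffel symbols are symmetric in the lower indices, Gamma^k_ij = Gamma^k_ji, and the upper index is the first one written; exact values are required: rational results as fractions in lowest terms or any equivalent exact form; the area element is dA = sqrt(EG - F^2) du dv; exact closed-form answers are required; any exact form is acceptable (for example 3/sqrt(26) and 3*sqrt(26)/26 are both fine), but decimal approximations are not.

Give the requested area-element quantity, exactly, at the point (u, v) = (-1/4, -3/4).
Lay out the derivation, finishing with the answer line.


E = 137/16, F = 0, G = 112225/2304; EG - F^2 = 15374825/36864

Answer: sqrt(EG - F^2) = 335*sqrt(137)/192


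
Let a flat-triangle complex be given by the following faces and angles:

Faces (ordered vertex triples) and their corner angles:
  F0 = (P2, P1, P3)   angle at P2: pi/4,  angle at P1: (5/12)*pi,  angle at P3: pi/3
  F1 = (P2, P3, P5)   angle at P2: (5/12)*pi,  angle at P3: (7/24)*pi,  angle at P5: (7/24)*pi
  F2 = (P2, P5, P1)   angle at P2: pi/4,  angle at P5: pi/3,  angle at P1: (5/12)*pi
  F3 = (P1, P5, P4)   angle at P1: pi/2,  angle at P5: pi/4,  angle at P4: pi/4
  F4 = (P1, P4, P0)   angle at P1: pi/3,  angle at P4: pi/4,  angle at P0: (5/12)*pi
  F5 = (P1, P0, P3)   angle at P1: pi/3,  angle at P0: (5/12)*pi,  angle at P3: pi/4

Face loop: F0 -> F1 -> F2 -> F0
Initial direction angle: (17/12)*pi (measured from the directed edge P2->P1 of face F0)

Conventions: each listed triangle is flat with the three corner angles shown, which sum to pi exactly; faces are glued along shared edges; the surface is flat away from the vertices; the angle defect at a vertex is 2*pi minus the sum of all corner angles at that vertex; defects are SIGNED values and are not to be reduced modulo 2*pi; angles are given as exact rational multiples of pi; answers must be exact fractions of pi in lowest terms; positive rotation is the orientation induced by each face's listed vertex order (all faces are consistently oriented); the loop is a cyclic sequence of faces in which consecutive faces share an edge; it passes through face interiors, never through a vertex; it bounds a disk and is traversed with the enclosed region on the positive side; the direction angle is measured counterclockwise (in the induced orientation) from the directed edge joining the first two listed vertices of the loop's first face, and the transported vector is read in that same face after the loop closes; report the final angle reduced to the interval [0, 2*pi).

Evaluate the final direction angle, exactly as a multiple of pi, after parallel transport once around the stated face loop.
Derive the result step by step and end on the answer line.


enclosed vertex P2: corner angles sum to (11/12)*pi, defect = 2*pi - (11/12)*pi = (13/12)*pi
final direction = starting direction + enclosed defect total, reduced mod 2*pi (induced orientation)
final angle = (17/12)*pi + (13/12)*pi = pi/2 (mod 2*pi)

Answer: final direction angle = pi/2


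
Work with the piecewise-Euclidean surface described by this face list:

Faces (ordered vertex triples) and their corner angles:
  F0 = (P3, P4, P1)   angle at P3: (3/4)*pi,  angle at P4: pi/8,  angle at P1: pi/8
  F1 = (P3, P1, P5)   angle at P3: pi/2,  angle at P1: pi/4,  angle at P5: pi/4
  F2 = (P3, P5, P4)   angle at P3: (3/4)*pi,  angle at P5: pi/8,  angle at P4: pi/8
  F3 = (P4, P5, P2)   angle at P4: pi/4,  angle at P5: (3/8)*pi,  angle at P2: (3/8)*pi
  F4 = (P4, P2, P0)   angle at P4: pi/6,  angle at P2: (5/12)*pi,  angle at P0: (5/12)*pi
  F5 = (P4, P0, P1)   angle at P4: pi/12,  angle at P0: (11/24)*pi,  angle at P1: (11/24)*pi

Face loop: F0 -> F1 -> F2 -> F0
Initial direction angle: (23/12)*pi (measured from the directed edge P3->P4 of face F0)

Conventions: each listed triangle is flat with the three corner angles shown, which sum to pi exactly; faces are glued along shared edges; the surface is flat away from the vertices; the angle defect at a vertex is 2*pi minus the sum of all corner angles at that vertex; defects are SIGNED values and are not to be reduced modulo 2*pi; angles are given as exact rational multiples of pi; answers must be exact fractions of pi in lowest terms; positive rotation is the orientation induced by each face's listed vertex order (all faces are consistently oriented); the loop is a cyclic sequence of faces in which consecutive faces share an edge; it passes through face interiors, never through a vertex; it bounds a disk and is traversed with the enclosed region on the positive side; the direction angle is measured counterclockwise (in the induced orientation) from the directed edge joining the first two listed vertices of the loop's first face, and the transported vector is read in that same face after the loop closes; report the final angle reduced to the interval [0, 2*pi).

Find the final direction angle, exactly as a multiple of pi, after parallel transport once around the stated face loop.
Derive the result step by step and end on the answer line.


enclosed vertex P3: corner angles sum to 2*pi, defect = 2*pi - 2*pi = 0
final direction = starting direction + enclosed defect total, reduced mod 2*pi (induced orientation)
final angle = (23/12)*pi + 0 = (23/12)*pi (mod 2*pi)

Answer: final direction angle = (23/12)*pi


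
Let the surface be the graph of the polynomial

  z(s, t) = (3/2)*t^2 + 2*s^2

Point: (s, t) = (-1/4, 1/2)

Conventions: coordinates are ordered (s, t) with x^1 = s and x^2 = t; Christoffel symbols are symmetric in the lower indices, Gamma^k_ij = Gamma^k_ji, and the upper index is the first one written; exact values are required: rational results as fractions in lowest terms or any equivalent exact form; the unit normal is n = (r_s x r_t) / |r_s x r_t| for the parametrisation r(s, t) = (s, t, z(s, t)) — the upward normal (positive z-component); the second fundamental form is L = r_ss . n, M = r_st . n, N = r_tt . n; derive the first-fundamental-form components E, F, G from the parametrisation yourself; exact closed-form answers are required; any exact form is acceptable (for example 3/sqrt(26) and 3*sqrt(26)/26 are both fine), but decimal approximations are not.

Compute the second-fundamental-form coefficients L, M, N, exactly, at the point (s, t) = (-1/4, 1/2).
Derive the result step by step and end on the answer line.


z_s = -1, z_t = 3/2, z_ss = 4, z_st = 0, z_tt = 3
E = 2, F = -3/2, G = 13/4; answer radicand W^2 = 17/4
unnormalised second-form numerators: l = 4, m = 0, n = 3; L = l/sqrt(17/4), and similarly M = m/sqrt(W^2), N = n/sqrt(W^2)

Answer: L = 8*sqrt(17)/17, M = 0, N = 6*sqrt(17)/17


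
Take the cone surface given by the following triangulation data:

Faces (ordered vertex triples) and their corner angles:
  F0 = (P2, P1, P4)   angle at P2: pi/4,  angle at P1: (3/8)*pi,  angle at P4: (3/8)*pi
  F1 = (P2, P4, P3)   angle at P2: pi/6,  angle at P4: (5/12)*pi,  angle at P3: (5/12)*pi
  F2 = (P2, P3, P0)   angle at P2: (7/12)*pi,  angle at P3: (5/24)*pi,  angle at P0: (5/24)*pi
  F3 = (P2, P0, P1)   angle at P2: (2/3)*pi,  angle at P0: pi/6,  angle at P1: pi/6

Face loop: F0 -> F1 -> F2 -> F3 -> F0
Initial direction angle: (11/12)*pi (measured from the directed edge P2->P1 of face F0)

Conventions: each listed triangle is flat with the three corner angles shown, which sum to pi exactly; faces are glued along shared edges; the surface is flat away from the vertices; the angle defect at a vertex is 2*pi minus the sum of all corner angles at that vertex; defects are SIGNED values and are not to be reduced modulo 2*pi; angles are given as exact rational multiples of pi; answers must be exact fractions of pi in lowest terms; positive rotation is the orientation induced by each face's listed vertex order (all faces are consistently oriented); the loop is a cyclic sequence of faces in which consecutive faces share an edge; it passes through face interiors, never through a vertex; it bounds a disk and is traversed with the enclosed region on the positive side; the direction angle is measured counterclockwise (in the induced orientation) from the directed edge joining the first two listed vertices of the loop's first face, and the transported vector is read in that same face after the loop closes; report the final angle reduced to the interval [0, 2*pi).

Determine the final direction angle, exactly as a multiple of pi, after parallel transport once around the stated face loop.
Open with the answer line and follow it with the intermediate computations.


Answer: final direction angle = (5/4)*pi

enclosed vertex P2: corner angles sum to (5/3)*pi, defect = 2*pi - (5/3)*pi = pi/3
the final direction is the initial angle plus the enclosed defects, taken mod 2*pi in the induced orientation
final angle = (11/12)*pi + pi/3 = (5/4)*pi (mod 2*pi)


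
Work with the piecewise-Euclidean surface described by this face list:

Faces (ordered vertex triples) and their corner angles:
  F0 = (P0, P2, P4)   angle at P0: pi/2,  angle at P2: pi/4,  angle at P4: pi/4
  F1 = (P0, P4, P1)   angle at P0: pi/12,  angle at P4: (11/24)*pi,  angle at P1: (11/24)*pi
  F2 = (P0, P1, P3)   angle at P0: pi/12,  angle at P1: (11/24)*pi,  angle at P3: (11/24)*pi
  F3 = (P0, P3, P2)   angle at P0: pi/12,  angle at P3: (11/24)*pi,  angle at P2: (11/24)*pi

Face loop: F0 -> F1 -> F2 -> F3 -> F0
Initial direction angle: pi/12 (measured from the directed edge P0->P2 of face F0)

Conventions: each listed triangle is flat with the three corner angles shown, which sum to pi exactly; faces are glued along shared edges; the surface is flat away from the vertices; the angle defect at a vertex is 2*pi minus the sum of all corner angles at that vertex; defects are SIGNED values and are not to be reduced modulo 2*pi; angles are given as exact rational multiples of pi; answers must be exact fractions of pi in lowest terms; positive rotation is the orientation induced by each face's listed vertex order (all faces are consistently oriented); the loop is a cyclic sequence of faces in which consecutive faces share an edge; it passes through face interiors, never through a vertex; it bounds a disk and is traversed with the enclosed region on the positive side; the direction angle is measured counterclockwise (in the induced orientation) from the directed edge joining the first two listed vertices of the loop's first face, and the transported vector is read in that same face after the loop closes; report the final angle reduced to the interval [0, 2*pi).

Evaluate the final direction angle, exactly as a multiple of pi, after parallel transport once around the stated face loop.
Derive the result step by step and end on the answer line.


enclosed vertex P0: corner angles sum to (3/4)*pi, defect = 2*pi - (3/4)*pi = (5/4)*pi
transport around the loop rotates by the sum of enclosed defects; add to the initial angle mod 2*pi
final angle = pi/12 + (5/4)*pi = (4/3)*pi (mod 2*pi)

Answer: final direction angle = (4/3)*pi


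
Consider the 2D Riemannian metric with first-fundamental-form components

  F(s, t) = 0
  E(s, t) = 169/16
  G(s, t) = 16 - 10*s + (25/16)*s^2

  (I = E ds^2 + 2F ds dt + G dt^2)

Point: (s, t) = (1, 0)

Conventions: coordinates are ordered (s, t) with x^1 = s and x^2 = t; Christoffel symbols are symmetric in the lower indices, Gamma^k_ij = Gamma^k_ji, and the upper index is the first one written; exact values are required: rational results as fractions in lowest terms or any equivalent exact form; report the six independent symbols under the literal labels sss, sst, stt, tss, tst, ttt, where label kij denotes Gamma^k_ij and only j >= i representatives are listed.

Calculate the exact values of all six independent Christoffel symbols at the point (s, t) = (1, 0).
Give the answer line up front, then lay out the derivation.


Answer: Gamma_sss = 0, Gamma_sst = 0, Gamma_stt = 55/169, Gamma_tss = 0, Gamma_tst = -5/11, Gamma_ttt = 0

E = 169/16, F = 0, G = 121/16 at the point
E_s = 0, E_t = 0, F_s = 0, F_t = 0, G_s = -55/8, G_t = 0
EG - F^2 = 20449/256;  g^inv = (256/20449) * [[121/16, 0], [0, 169/16]]
first-kind symbols [ij,l] = (1/2)(d_i g_jl + d_j g_il - d_l g_ij): [ss,s] = E_s/2 = 0, [ss,t] = F_s - E_t/2 = 0, [st,s] = E_t/2 = 0, [st,t] = G_s/2 = -55/16, [tt,s] = F_t - G_s/2 = 55/16, [tt,t] = G_t/2 = 0
Gamma^s_ij = (G*[ij,s] - F*[ij,t])/(EG - F^2), Gamma^t_ij = (E*[ij,t] - F*[ij,s])/(EG - F^2)


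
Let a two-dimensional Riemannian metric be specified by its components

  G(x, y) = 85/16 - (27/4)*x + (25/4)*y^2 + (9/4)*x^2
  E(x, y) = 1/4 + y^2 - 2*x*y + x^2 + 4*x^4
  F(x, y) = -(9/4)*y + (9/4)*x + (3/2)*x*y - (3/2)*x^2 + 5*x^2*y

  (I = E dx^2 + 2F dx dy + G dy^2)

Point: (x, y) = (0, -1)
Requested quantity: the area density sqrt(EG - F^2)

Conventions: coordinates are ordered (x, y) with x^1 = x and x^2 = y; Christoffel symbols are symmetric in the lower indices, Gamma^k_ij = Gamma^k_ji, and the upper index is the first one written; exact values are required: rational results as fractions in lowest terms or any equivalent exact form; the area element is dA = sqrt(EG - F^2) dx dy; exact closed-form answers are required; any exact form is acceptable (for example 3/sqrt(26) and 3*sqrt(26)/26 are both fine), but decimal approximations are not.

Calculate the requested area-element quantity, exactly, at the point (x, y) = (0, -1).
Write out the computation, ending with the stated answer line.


E = 5/4, F = 9/4, G = 185/16; EG - F^2 = 601/64

Answer: sqrt(EG - F^2) = sqrt(601)/8


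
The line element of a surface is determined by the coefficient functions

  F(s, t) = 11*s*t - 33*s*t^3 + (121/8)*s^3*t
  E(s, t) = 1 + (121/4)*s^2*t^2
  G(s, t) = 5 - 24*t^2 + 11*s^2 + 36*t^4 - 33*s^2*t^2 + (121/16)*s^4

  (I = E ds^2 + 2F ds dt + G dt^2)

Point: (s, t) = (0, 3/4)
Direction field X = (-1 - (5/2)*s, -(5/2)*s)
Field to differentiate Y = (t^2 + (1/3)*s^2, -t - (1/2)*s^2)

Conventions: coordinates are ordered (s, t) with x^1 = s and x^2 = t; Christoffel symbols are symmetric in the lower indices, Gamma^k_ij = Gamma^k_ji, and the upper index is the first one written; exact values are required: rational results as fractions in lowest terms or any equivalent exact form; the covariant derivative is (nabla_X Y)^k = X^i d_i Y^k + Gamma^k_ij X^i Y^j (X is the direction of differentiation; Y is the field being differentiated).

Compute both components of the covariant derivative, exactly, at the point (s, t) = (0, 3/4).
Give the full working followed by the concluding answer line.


E = 1, F = 0, G = 185/64 at the point
E_s = 0, E_t = 0, F_s = -363/64, F_t = 0, G_s = 0, G_t = 99/4
EG - F^2 = 185/64;  g^inv = (64/185) * [[185/64, 0], [0, 1]]
first-kind symbols [ij,l] = (1/2)(d_i g_jl + d_j g_il - d_l g_ij): [ss,s] = E_s/2 = 0, [ss,t] = F_s - E_t/2 = -363/64, [st,s] = E_t/2 = 0, [st,t] = G_s/2 = 0, [tt,s] = F_t - G_s/2 = 0, [tt,t] = G_t/2 = 99/8
Gamma^s_ij = (G*[ij,s] - F*[ij,t])/(EG - F^2), Gamma^t_ij = (E*[ij,t] - F*[ij,s])/(EG - F^2)
Gamma_sss = 0, Gamma_sst = 0, Gamma_stt = 0, Gamma_tss = -363/185, Gamma_tst = 0, Gamma_ttt = 792/185
X = (-1, 0), Y = (9/16, -3/4) at the point

Answer: (nabla_X Y)^s = 0, (nabla_X Y)^t = 3267/2960


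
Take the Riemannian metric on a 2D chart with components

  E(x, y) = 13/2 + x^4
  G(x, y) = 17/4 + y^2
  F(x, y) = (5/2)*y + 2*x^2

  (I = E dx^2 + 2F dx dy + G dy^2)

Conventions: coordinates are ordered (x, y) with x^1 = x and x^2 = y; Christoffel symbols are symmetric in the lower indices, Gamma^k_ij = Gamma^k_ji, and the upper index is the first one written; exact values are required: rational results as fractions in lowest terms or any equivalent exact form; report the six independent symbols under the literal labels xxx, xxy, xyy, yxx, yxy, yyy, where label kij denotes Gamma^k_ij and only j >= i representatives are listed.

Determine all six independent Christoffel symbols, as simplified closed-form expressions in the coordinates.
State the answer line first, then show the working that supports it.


Answer: Gamma_xxx = (16*x^3*y^2 + 4*x^3 - 80*x*y)/(8*x^4*y^2 + 2*x^4 - 80*x^2*y + 2*y^2 + 221), Gamma_xxy = 0, Gamma_xyy = (-16*x^2*y + 85)/(8*x^4*y^2 + 2*x^4 - 80*x^2*y + 2*y^2 + 221), Gamma_yxx = (-40*x^3*y + 208*x)/(8*x^4*y^2 + 2*x^4 - 80*x^2*y + 2*y^2 + 221), Gamma_yxy = 0, Gamma_yyy = (8*x^4*y - 40*x^2 + 2*y)/(8*x^4*y^2 + 2*x^4 - 80*x^2*y + 2*y^2 + 221)

E = 13/2 + x^4; F = (5/2)*y + 2*x^2; G = 17/4 + y^2
Gamma^k_ij = (1/2) g^{kl} (d_i g_jl + d_j g_il - d_l g_ij), with g^inv = (1/(EG-F^2)) [[G, -F], [-F, E]]
first partials: E_x = 4*x^3, E_y = 0, F_x = 4*x, F_y = 5/2, G_x = 0, G_y = 2*y
D = EG - F^2 = 221/8 + (1/4)*y^2 - 10*x^2*y + (1/4)*x^4 + x^4*y^2
expanded: Gamma^x_xx = (G E_x - 2F F_x + F E_y)/(2D), Gamma^x_xy = (G E_y - F G_x)/(2D), Gamma^x_yy = (2G F_y - G G_x - F G_y)/(2D), Gamma^y_xx = (2E F_x - E E_y - F E_x)/(2D), Gamma^y_xy = (E G_x - F E_y)/(2D), Gamma^y_yy = (E G_y - 2F F_y + F G_x)/(2D); substitute and cancel common factors


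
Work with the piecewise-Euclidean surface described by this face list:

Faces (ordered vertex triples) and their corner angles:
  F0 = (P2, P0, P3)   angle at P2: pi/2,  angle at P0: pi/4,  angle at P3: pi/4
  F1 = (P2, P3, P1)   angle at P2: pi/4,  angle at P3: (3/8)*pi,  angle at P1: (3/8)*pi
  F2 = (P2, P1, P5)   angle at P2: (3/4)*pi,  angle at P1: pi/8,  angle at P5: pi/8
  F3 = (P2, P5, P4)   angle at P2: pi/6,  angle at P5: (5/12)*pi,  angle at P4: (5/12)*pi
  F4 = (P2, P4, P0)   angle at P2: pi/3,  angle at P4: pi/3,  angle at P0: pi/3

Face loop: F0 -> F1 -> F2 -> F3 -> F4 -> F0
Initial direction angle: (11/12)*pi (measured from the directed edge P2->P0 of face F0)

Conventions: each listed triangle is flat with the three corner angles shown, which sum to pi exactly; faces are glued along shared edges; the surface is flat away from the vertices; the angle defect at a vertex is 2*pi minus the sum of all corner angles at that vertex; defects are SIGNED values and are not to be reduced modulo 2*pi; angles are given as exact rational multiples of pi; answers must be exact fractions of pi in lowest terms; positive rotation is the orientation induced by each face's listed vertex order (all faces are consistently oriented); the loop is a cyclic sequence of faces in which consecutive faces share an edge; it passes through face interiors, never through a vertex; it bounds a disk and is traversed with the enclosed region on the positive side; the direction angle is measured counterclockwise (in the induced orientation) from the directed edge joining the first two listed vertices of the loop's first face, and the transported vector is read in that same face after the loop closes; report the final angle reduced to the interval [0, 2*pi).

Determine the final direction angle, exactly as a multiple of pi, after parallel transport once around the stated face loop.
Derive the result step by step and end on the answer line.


enclosed vertex P2: corner angles sum to 2*pi, defect = 2*pi - 2*pi = 0
transport around the loop rotates by the sum of enclosed defects; add to the initial angle mod 2*pi
final angle = (11/12)*pi + 0 = (11/12)*pi (mod 2*pi)

Answer: final direction angle = (11/12)*pi


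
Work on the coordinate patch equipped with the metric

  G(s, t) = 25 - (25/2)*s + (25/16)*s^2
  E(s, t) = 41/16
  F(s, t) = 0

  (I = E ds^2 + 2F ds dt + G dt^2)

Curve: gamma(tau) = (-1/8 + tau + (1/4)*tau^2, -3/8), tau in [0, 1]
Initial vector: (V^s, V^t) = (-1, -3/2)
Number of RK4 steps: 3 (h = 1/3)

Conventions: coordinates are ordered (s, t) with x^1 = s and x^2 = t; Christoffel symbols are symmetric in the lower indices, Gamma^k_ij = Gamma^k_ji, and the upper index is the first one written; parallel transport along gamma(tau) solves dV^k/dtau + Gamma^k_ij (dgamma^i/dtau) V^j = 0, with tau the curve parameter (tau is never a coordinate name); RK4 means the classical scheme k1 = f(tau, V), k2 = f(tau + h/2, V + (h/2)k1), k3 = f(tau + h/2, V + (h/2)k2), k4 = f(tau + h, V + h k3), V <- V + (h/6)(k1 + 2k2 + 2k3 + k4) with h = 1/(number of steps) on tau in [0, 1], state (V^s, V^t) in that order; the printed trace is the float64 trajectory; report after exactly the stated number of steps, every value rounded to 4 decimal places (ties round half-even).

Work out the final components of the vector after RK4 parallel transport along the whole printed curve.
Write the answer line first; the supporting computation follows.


Answer: V^s = -1.0000, V^t = -2.1522

gamma'(tau) = (1 + (1/2)*tau, 0); f(tau, V)^k = -Gamma^k_ij(gamma(tau)) gamma'^i(tau) V^j; h = 1/3; intermediate values shown to 6 dp
curve data and Christoffel symbols at the stage parameters:
  tau = 0.000000: gamma = (-0.125000, -0.375000), gamma' = (1.000000, 0.000000); Gamma_sss = 0.000000, Gamma_sst = 0.000000, Gamma_stt = 2.515244, Gamma_tss = 0.000000, Gamma_tst = -0.242424, Gamma_ttt = 0.000000
  tau = 0.166667: gamma = (0.048611, -0.375000), gamma' = (1.083333, 0.000000); Gamma_sss = 0.000000, Gamma_sst = 0.000000, Gamma_stt = 2.409383, Gamma_tss = 0.000000, Gamma_tst = -0.253076, Gamma_ttt = 0.000000
  tau = 0.333333: gamma = (0.236111, -0.375000), gamma' = (1.166667, 0.000000); Gamma_sss = 0.000000, Gamma_sst = 0.000000, Gamma_stt = 2.295054, Gamma_tss = 0.000000, Gamma_tst = -0.265683, Gamma_ttt = 0.000000
  tau = 0.500000: gamma = (0.437500, -0.375000), gamma' = (1.250000, 0.000000); Gamma_sss = 0.000000, Gamma_sst = 0.000000, Gamma_stt = 2.172256, Gamma_tss = 0.000000, Gamma_tst = -0.280702, Gamma_ttt = 0.000000
  tau = 0.666667: gamma = (0.652778, -0.375000), gamma' = (1.333333, 0.000000); Gamma_sss = 0.000000, Gamma_sst = 0.000000, Gamma_stt = 2.040989, Gamma_tss = 0.000000, Gamma_tst = -0.298755, Gamma_ttt = 0.000000
  tau = 0.833333: gamma = (0.881944, -0.375000), gamma' = (1.416667, 0.000000); Gamma_sss = 0.000000, Gamma_sst = 0.000000, Gamma_stt = 1.901253, Gamma_tss = 0.000000, Gamma_tst = -0.320713, Gamma_ttt = 0.000000
  tau = 1.000000: gamma = (1.125000, -0.375000), gamma' = (1.500000, 0.000000); Gamma_sss = 0.000000, Gamma_sst = 0.000000, Gamma_stt = 1.753049, Gamma_tss = 0.000000, Gamma_tst = -0.347826, Gamma_ttt = 0.000000
step 0: V^s = -1.0000, V^t = -1.5000
step 1: k1 = (0.000000, -0.363636), k2 = (0.000000, -0.427864), k3 = (0.000000, -0.430799), k4 = (0.000000, -0.509455); V <- V + (h/6)(k1 + 2k2 + 2k3 + k4): V^s = -1.0000, V^t = -1.6439
step 2: k1 = (0.000000, -0.509552), k2 = (0.000000, -0.606610), k3 = (0.000000, -0.612285), k4 = (0.000000, -0.736136); V <- V + (h/6)(k1 + 2k2 + 2k3 + k4): V^s = -1.0000, V^t = -1.8485
step 3: k1 = (0.000000, -0.736352), k2 = (0.000000, -0.895635), k3 = (0.000000, -0.907696), k4 = (0.000000, -1.122321); V <- V + (h/6)(k1 + 2k2 + 2k3 + k4): V^s = -1.0000, V^t = -2.1522


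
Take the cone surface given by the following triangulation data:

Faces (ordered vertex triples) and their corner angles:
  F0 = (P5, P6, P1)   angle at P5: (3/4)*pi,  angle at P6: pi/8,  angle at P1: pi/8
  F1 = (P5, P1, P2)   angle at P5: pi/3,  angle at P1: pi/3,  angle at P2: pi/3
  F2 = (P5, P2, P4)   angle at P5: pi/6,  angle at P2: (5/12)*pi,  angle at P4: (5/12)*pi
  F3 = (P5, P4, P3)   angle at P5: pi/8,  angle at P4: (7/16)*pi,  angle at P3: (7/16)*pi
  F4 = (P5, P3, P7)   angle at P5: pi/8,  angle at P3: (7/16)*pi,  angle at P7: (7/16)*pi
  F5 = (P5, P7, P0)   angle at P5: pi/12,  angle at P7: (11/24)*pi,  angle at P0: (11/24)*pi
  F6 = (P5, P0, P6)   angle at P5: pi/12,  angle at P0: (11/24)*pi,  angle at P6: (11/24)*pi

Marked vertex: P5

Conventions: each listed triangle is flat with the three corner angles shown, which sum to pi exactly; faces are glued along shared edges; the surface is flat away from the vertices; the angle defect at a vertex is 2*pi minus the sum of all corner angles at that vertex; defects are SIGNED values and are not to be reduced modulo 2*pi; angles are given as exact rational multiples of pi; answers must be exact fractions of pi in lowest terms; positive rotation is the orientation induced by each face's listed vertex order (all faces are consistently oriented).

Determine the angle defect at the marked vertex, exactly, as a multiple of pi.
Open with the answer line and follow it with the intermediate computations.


Answer: defect(P5) = pi/3

Sum of corner angles at P5: (5/3)*pi
defect = 2*pi - (5/3)*pi


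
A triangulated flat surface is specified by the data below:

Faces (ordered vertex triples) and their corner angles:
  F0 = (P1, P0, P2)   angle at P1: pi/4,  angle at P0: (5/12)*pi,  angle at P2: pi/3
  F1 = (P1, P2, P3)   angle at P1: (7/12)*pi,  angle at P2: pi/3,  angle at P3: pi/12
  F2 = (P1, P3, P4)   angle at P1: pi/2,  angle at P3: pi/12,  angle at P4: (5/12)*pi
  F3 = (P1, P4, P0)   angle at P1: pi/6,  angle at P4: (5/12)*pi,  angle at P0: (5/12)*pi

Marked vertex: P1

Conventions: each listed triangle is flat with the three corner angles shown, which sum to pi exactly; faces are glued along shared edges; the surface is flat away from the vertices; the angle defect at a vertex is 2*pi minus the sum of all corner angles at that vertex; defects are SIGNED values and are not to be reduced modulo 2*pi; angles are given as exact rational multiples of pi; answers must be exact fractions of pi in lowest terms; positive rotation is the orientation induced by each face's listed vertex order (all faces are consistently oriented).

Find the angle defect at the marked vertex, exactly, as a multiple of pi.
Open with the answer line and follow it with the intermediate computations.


Answer: defect(P1) = pi/2

Sum of corner angles at P1: (3/2)*pi
defect = 2*pi - (3/2)*pi
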